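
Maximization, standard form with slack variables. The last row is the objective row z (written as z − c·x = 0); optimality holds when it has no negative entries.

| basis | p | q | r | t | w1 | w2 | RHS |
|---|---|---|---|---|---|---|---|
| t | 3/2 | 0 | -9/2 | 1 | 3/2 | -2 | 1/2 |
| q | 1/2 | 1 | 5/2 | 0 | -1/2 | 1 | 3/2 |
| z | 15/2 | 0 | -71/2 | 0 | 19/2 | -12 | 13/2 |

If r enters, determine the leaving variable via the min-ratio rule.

Column r entries and ratios — t: -9/2 ≤ 0, skip; q: (3/2)/(5/2) = 3/5.
Smallest ratio is 3/5 in the row of q, so q leaves.

q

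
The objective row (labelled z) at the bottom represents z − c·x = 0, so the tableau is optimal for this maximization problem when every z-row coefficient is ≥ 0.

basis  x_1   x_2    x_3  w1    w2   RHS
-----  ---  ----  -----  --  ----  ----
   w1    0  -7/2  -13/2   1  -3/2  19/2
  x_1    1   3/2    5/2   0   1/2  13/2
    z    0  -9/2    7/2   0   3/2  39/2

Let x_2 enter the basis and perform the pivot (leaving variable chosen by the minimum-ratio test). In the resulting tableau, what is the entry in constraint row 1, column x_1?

7/3

Ratio test on column x_2 — row 1: entry -7/2 ≤ 0; row 2: (13/2)/(3/2) = 13/3. Minimum is 13/3 at row 2 (x_1 leaves); pivot element 3/2.
Divide row 2 by 3/2; eliminate column x_2 from the other rows.
Row 1 update in column x_1: 0 − (-7/2)·(2/3) = 7/3.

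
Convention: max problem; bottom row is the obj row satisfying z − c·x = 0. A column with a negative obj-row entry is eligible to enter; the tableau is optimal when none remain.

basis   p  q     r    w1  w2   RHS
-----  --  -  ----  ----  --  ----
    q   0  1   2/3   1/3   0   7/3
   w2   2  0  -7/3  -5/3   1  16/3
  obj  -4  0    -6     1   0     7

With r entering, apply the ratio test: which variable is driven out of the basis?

q

Column r entries and ratios — q: (7/3)/(2/3) = 7/2; w2: -7/3 ≤ 0, skip.
Smallest ratio is 7/2 in the row of q, so q leaves.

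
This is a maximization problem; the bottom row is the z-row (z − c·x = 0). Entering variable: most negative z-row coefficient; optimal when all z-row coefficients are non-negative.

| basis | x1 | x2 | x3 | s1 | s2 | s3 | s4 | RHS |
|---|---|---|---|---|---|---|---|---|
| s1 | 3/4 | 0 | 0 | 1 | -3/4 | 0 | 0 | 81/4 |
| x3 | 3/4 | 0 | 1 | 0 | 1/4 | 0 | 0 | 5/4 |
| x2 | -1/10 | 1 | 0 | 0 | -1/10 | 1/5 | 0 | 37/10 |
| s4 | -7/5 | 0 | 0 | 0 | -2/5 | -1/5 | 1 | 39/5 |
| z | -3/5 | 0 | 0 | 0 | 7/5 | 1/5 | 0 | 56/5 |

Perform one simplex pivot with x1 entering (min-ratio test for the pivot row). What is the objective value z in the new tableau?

61/5

Ratio test on column x1 — row 1: (81/4)/(3/4) = 27; row 2: (5/4)/(3/4) = 5/3; row 3: entry -1/10 ≤ 0; row 4: entry -7/5 ≤ 0. Minimum is 5/3 at row 2 (x3 leaves); pivot element 3/4.
Pivot on row 2; the z-row RHS becomes 56/5 − (-3/5)·(5/3) = 61/5.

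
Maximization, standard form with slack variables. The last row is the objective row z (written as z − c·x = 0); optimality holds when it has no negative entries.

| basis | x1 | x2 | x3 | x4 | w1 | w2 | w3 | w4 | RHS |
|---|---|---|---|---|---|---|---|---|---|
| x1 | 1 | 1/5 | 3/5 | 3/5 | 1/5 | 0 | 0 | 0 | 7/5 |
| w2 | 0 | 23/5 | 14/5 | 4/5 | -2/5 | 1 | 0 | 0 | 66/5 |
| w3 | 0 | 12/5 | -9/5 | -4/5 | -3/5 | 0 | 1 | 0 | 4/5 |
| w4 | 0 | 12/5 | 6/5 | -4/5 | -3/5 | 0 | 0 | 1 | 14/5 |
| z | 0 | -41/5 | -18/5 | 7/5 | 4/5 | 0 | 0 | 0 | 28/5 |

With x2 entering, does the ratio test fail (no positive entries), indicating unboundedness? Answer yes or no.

no

Column x2 has positive entries in row(s) 1, 2, 3, 4, so the ratio test bounds it — not unbounded.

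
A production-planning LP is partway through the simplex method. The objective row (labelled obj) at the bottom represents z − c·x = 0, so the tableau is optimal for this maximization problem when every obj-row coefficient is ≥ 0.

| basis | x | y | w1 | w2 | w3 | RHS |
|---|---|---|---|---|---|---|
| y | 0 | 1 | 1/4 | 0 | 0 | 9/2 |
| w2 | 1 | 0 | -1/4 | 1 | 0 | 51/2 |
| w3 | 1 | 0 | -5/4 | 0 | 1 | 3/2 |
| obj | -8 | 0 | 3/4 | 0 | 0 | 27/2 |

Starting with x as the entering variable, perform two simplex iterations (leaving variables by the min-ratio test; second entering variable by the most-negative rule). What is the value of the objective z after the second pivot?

192

Ratio test on column x — row 1: entry 0 ≤ 0; row 2: (51/2)/1 = 51/2; row 3: (3/2)/1 = 3/2. Minimum is 3/2 at row 3 (w3 leaves); pivot element 1.
Pivot on row 3; the obj-row RHS becomes 27/2 − (-8)·(3/2) = 51/2.
Next entering variable (most negative obj-row entry -37/4): w1.
Ratio test on column w1 — row 1: (9/2)/(1/4) = 18; row 2: 24/1 = 24; row 3: entry -5/4 ≤ 0. Minimum is 18 at row 1 (y leaves); pivot element 1/4.
After the second pivot the obj-row RHS is 51/2 − (-37/4)·18 = 192.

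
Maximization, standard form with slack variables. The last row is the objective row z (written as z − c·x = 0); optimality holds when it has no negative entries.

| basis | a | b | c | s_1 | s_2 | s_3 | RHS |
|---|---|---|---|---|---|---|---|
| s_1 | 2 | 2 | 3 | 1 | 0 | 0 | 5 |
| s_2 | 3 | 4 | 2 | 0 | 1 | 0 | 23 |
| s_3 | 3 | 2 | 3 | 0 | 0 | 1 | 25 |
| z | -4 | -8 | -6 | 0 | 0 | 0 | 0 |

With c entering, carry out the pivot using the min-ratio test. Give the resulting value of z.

10

Ratio test on column c — row 1: 5/3 = 5/3; row 2: 23/2 = 23/2; row 3: 25/3 = 25/3. Minimum is 5/3 at row 1 (s_1 leaves); pivot element 3.
Pivot on row 1; the z-row RHS becomes 0 − (-6)·(5/3) = 10.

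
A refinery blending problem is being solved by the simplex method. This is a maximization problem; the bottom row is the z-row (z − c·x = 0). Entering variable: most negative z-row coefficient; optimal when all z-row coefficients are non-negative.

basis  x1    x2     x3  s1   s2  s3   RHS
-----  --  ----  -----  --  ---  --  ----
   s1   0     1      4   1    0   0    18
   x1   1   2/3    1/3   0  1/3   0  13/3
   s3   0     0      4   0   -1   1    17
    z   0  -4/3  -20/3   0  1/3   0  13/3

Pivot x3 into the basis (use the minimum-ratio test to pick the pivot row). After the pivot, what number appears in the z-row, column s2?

-4/3

Ratio test on column x3 — row 1: 18/4 = 9/2; row 2: (13/3)/(1/3) = 13; row 3: 17/4 = 17/4. Minimum is 17/4 at row 3 (s3 leaves); pivot element 4.
Divide row 3 by 4; eliminate column x3 from the other rows.
z-row update in column s2: 1/3 − (-20/3)·(-1/4) = -4/3.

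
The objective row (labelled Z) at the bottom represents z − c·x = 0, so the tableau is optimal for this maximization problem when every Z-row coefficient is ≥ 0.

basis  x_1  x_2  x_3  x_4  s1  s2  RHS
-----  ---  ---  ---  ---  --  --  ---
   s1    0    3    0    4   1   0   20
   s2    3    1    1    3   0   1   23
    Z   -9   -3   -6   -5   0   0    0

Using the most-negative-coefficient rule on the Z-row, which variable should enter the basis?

Negative Z-row entries: x_1: -9, x_2: -3, x_3: -6, x_4: -5.
The most negative is -9 in column x_1, so x_1 enters.

x_1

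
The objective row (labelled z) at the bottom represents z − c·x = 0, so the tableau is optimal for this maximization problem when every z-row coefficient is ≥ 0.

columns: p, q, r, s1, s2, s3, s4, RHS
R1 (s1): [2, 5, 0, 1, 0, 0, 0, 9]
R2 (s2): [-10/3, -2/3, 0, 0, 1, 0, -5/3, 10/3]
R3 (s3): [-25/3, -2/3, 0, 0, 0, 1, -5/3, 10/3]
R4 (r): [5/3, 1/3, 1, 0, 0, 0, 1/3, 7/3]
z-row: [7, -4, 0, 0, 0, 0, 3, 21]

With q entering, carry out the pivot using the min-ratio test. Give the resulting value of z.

Ratio test on column q — row 1: 9/5 = 9/5; row 2: entry -2/3 ≤ 0; row 3: entry -2/3 ≤ 0; row 4: (7/3)/(1/3) = 7. Minimum is 9/5 at row 1 (s1 leaves); pivot element 5.
Pivot on row 1; the z-row RHS becomes 21 − (-4)·(9/5) = 141/5.

141/5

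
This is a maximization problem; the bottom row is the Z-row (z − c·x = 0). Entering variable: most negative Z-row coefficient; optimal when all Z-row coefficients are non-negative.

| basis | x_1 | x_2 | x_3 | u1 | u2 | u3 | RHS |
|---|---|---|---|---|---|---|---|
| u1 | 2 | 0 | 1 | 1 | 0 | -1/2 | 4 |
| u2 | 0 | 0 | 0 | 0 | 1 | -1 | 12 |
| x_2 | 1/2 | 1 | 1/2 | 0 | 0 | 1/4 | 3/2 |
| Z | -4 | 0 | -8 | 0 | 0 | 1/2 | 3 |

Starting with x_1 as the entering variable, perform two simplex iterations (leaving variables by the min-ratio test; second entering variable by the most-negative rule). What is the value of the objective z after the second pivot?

Ratio test on column x_1 — row 1: 4/2 = 2; row 2: entry 0 ≤ 0; row 3: (3/2)/(1/2) = 3. Minimum is 2 at row 1 (u1 leaves); pivot element 2.
Pivot on row 1; the Z-row RHS becomes 3 − (-4)·2 = 11.
Next entering variable (most negative Z-row entry -6): x_3.
Ratio test on column x_3 — row 1: 2/(1/2) = 4; row 2: entry 0 ≤ 0; row 3: (1/2)/(1/4) = 2. Minimum is 2 at row 3 (x_2 leaves); pivot element 1/4.
After the second pivot the Z-row RHS is 11 − (-6)·2 = 23.

23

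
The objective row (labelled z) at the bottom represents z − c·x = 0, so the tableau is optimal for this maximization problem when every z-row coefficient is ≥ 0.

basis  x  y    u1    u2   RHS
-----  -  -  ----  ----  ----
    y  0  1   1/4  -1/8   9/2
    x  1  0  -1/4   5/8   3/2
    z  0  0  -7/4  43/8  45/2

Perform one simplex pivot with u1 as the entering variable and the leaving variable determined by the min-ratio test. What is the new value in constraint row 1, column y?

4

Ratio test on column u1 — row 1: (9/2)/(1/4) = 18; row 2: entry -1/4 ≤ 0. Minimum is 18 at row 1 (y leaves); pivot element 1/4.
Divide row 1 by 1/4; eliminate column u1 from the other rows.
In the new row 1, the y entry is the old entry divided by the pivot: 1/(1/4) = 4.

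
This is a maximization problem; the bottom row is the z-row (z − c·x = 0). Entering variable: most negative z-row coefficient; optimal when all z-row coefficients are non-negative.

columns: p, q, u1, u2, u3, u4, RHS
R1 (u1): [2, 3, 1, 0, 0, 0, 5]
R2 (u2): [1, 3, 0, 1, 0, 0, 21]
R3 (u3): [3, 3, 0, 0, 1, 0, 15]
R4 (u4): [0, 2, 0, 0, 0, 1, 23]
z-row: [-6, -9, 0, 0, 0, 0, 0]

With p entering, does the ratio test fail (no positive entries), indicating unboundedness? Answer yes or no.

Column p has positive entries in row(s) 1, 2, 3, so the ratio test bounds it — not unbounded.

no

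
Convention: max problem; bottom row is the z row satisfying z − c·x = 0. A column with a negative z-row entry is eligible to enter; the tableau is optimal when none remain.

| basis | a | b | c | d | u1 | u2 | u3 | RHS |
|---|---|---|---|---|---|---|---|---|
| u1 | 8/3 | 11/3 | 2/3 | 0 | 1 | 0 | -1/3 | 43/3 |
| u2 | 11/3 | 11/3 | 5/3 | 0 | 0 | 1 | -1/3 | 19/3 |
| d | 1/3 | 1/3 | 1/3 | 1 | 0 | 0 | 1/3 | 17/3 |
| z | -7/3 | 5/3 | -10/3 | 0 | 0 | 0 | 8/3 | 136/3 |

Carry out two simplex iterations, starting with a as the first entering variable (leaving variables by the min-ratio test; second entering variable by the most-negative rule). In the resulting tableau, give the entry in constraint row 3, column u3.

Ratio test on column a — row 1: (43/3)/(8/3) = 43/8; row 2: (19/3)/(11/3) = 19/11; row 3: (17/3)/(1/3) = 17. Minimum is 19/11 at row 2 (u2 leaves); pivot element 11/3.
Divide row 2 by 11/3; eliminate column a from the other rows.
Second iteration: most negative z-row entry is -25/11 in column c, so c enters.
Ratio test on column c — row 1: entry -6/11 ≤ 0; row 2: (19/11)/(5/11) = 19/5; row 3: (56/11)/(2/11) = 28. Minimum is 19/5 at row 2 (a leaves); pivot element 5/11.
Divide row 2 by 5/11; eliminate column c from the other rows.
After both pivots, the entry at constraint row 3, column u3 is 2/5.

2/5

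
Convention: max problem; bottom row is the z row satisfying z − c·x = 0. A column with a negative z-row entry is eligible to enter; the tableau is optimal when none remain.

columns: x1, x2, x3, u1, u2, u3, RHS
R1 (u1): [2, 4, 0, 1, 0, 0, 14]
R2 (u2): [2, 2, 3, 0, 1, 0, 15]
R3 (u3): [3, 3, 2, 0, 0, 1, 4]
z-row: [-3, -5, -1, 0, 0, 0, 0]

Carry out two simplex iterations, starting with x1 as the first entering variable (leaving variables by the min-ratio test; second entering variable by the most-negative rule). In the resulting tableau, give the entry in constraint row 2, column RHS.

Ratio test on column x1 — row 1: 14/2 = 7; row 2: 15/2 = 15/2; row 3: 4/3 = 4/3. Minimum is 4/3 at row 3 (u3 leaves); pivot element 3.
Divide row 3 by 3; eliminate column x1 from the other rows.
Second iteration: most negative z-row entry is -2 in column x2, so x2 enters.
Ratio test on column x2 — row 1: (34/3)/2 = 17/3; row 2: entry 0 ≤ 0; row 3: (4/3)/1 = 4/3. Minimum is 4/3 at row 3 (x1 leaves); pivot element 1.
Divide row 3 by 1; eliminate column x2 from the other rows.
After both pivots, the entry at constraint row 2, column RHS is 37/3.

37/3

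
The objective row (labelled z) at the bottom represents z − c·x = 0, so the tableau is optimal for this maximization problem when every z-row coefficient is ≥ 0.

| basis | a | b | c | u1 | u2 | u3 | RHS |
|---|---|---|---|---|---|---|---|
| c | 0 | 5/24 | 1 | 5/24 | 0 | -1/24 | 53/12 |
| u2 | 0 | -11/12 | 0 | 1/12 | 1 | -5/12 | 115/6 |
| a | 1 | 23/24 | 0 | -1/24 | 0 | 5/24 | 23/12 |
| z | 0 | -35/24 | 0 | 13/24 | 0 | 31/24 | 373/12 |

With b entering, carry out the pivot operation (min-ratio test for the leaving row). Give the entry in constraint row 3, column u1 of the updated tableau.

-1/23

Ratio test on column b — row 1: (53/12)/(5/24) = 106/5; row 2: entry -11/12 ≤ 0; row 3: (23/12)/(23/24) = 2. Minimum is 2 at row 3 (a leaves); pivot element 23/24.
Divide row 3 by 23/24; eliminate column b from the other rows.
In the new row 3, the u1 entry is the old entry divided by the pivot: (-1/24)/(23/24) = -1/23.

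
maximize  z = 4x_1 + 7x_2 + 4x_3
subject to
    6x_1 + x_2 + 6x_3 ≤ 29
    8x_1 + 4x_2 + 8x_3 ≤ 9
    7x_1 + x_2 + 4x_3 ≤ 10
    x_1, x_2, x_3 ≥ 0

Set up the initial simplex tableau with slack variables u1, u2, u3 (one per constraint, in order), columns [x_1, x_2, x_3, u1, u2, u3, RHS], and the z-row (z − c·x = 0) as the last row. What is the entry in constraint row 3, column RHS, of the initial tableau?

10

The RHS of constraint 3 is b_3 = 10.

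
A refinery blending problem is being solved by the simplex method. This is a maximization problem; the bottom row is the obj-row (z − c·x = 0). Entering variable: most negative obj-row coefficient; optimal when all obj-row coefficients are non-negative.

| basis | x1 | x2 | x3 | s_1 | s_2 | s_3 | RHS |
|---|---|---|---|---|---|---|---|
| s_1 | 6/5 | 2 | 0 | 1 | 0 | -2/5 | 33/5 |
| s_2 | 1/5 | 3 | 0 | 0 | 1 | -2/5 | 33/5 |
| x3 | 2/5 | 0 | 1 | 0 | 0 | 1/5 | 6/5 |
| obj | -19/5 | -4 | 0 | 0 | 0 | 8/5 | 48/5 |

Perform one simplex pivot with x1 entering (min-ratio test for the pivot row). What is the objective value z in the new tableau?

21

Ratio test on column x1 — row 1: (33/5)/(6/5) = 11/2; row 2: (33/5)/(1/5) = 33; row 3: (6/5)/(2/5) = 3. Minimum is 3 at row 3 (x3 leaves); pivot element 2/5.
Pivot on row 3; the obj-row RHS becomes 48/5 − (-19/5)·3 = 21.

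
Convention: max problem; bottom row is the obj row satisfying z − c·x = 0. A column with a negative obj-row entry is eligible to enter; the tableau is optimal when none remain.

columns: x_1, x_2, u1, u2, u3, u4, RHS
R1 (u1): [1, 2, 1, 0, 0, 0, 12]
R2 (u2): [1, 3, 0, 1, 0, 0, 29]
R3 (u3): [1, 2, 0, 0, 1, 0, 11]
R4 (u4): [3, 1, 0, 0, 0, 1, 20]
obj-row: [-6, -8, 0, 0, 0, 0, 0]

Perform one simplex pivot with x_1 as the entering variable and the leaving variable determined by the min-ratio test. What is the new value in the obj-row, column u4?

Ratio test on column x_1 — row 1: 12/1 = 12; row 2: 29/1 = 29; row 3: 11/1 = 11; row 4: 20/3 = 20/3. Minimum is 20/3 at row 4 (u4 leaves); pivot element 3.
Divide row 4 by 3; eliminate column x_1 from the other rows.
obj-row update in column u4: 0 − (-6)·(1/3) = 2.

2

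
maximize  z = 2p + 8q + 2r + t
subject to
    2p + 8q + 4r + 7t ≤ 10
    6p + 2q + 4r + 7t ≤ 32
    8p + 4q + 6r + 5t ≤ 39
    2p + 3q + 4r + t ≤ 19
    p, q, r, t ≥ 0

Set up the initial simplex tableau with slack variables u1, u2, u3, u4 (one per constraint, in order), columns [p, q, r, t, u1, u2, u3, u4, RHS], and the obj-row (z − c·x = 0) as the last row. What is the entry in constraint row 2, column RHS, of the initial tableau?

32

The RHS of constraint 2 is b_2 = 32.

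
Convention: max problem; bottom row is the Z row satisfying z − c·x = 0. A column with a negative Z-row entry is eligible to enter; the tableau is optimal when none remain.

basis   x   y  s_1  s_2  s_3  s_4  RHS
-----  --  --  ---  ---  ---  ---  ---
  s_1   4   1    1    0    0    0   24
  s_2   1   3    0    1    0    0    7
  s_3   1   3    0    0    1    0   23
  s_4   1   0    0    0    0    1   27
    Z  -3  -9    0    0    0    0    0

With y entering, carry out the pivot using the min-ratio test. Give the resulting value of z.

21

Ratio test on column y — row 1: 24/1 = 24; row 2: 7/3 = 7/3; row 3: 23/3 = 23/3; row 4: entry 0 ≤ 0. Minimum is 7/3 at row 2 (s_2 leaves); pivot element 3.
Pivot on row 2; the Z-row RHS becomes 0 − (-9)·(7/3) = 21.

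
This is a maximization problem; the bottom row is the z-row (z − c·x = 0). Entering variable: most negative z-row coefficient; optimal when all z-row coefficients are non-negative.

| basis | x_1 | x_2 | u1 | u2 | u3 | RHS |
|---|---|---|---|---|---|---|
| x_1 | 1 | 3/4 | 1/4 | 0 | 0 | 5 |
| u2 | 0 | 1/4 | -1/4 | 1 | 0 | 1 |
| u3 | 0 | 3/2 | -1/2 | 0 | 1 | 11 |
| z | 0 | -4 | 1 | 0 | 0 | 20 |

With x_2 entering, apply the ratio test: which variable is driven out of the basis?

u2

Column x_2 entries and ratios — x_1: 5/(3/4) = 20/3; u2: 1/(1/4) = 4; u3: 11/(3/2) = 22/3.
Smallest ratio is 4 in the row of u2, so u2 leaves.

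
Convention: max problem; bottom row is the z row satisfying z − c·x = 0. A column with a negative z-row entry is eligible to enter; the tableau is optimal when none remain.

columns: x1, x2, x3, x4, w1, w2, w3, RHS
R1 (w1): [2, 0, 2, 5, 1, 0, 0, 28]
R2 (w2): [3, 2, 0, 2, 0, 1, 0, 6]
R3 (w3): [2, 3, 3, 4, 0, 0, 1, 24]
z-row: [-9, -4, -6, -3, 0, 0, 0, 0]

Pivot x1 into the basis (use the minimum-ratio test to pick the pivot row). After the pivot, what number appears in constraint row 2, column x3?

Ratio test on column x1 — row 1: 28/2 = 14; row 2: 6/3 = 2; row 3: 24/2 = 12. Minimum is 2 at row 2 (w2 leaves); pivot element 3.
Divide row 2 by 3; eliminate column x1 from the other rows.
In the new row 2, the x3 entry is the old entry divided by the pivot: 0/3 = 0.

0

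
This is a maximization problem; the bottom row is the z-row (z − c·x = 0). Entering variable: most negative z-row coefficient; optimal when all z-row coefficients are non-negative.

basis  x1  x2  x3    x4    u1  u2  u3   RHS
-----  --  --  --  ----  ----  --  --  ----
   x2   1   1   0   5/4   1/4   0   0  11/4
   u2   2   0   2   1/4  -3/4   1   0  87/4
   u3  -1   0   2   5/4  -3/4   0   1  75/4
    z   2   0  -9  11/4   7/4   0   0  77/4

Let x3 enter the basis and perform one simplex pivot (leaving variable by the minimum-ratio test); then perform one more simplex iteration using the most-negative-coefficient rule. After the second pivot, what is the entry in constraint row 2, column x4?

Ratio test on column x3 — row 1: entry 0 ≤ 0; row 2: (87/4)/2 = 87/8; row 3: (75/4)/2 = 75/8. Minimum is 75/8 at row 3 (u3 leaves); pivot element 2.
Divide row 3 by 2; eliminate column x3 from the other rows.
Second iteration: most negative z-row entry is -5/2 in column x1, so x1 enters.
Ratio test on column x1 — row 1: (11/4)/1 = 11/4; row 2: 3/3 = 1; row 3: entry -1/2 ≤ 0. Minimum is 1 at row 2 (u2 leaves); pivot element 3.
Divide row 2 by 3; eliminate column x1 from the other rows.
After both pivots, the entry at constraint row 2, column x4 is -1/3.

-1/3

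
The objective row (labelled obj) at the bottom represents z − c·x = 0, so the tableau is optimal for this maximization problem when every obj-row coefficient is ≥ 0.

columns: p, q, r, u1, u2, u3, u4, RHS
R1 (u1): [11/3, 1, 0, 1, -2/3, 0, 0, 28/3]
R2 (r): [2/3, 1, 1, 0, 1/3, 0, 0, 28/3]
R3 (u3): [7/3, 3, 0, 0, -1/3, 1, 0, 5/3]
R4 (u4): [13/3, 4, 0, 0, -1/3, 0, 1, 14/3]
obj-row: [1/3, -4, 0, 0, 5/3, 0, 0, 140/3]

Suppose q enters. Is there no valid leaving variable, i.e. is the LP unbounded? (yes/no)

Column q has positive entries in row(s) 1, 2, 3, 4, so the ratio test bounds it — not unbounded.

no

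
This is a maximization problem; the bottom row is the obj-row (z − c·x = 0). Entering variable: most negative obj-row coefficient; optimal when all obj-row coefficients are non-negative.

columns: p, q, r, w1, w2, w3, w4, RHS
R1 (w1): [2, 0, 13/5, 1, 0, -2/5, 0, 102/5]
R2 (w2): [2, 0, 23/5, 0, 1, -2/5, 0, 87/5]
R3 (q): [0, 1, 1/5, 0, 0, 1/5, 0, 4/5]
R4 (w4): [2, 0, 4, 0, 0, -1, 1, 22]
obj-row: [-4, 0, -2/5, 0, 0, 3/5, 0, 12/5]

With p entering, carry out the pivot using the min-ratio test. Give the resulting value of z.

186/5

Ratio test on column p — row 1: (102/5)/2 = 51/5; row 2: (87/5)/2 = 87/10; row 3: entry 0 ≤ 0; row 4: 22/2 = 11. Minimum is 87/10 at row 2 (w2 leaves); pivot element 2.
Pivot on row 2; the obj-row RHS becomes 12/5 − (-4)·(87/10) = 186/5.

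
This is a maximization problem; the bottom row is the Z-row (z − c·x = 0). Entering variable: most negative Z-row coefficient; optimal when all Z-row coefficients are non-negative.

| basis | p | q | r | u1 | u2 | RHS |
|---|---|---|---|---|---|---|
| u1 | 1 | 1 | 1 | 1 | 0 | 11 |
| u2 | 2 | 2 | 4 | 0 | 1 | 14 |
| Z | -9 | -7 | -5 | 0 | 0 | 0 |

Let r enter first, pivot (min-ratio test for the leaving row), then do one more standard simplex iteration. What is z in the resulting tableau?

Ratio test on column r — row 1: 11/1 = 11; row 2: 14/4 = 7/2. Minimum is 7/2 at row 2 (u2 leaves); pivot element 4.
Pivot on row 2; the Z-row RHS becomes 0 − (-5)·(7/2) = 35/2.
Next entering variable (most negative Z-row entry -13/2): p.
Ratio test on column p — row 1: (15/2)/(1/2) = 15; row 2: (7/2)/(1/2) = 7. Minimum is 7 at row 2 (r leaves); pivot element 1/2.
After the second pivot the Z-row RHS is 35/2 − (-13/2)·7 = 63.

63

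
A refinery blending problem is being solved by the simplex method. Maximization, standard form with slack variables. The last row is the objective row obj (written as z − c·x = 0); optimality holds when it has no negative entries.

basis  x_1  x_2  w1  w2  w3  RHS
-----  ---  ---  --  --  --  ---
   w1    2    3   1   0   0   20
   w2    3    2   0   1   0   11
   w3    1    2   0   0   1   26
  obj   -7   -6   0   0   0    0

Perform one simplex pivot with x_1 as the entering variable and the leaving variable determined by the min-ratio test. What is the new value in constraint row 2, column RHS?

Ratio test on column x_1 — row 1: 20/2 = 10; row 2: 11/3 = 11/3; row 3: 26/1 = 26. Minimum is 11/3 at row 2 (w2 leaves); pivot element 3.
Divide row 2 by 3; eliminate column x_1 from the other rows.
In the new row 2, the RHS entry is the old entry divided by the pivot: 11/3 = 11/3.

11/3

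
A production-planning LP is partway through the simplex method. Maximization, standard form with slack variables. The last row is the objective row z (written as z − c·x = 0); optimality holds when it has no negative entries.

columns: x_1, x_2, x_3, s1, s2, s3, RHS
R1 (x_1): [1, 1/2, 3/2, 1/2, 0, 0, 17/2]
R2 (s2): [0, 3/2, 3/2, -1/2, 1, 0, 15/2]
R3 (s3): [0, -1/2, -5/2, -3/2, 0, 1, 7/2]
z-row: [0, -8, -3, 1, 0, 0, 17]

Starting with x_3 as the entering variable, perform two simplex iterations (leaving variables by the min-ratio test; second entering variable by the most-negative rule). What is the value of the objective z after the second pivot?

Ratio test on column x_3 — row 1: (17/2)/(3/2) = 17/3; row 2: (15/2)/(3/2) = 5; row 3: entry -5/2 ≤ 0. Minimum is 5 at row 2 (s2 leaves); pivot element 3/2.
Pivot on row 2; the z-row RHS becomes 17 − (-3)·5 = 32.
Next entering variable (most negative z-row entry -5): x_2.
Ratio test on column x_2 — row 1: entry -1 ≤ 0; row 2: 5/1 = 5; row 3: 16/2 = 8. Minimum is 5 at row 2 (x_3 leaves); pivot element 1.
After the second pivot the z-row RHS is 32 − (-5)·5 = 57.

57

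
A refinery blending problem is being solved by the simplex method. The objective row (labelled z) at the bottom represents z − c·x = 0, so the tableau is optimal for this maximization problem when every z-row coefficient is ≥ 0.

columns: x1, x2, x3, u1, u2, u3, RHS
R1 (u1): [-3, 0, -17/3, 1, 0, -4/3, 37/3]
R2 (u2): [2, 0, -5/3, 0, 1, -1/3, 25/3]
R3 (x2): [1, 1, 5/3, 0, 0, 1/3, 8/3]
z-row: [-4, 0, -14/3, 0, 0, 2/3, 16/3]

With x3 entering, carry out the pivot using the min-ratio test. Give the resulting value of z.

Ratio test on column x3 — row 1: entry -17/3 ≤ 0; row 2: entry -5/3 ≤ 0; row 3: (8/3)/(5/3) = 8/5. Minimum is 8/5 at row 3 (x2 leaves); pivot element 5/3.
Pivot on row 3; the z-row RHS becomes 16/3 − (-14/3)·(8/5) = 64/5.

64/5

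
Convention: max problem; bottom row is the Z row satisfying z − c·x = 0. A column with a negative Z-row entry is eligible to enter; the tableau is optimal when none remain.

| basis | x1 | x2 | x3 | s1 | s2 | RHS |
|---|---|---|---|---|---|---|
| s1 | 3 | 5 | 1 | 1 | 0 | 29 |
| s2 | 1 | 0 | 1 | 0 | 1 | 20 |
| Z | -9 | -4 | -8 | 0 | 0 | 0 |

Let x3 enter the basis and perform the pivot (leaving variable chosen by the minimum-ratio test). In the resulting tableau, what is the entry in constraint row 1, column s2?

-1

Ratio test on column x3 — row 1: 29/1 = 29; row 2: 20/1 = 20. Minimum is 20 at row 2 (s2 leaves); pivot element 1.
Divide row 2 by 1; eliminate column x3 from the other rows.
Row 1 update in column s2: 0 − 1·1 = -1.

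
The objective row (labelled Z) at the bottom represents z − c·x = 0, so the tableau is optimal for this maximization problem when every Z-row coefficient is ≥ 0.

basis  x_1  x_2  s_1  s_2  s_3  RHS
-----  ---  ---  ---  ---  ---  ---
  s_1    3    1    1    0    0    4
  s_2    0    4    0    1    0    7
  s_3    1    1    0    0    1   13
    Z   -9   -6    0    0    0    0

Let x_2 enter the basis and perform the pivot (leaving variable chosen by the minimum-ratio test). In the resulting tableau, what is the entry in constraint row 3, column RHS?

Ratio test on column x_2 — row 1: 4/1 = 4; row 2: 7/4 = 7/4; row 3: 13/1 = 13. Minimum is 7/4 at row 2 (s_2 leaves); pivot element 4.
Divide row 2 by 4; eliminate column x_2 from the other rows.
Row 3 update in column RHS: 13 − 1·(7/4) = 45/4.

45/4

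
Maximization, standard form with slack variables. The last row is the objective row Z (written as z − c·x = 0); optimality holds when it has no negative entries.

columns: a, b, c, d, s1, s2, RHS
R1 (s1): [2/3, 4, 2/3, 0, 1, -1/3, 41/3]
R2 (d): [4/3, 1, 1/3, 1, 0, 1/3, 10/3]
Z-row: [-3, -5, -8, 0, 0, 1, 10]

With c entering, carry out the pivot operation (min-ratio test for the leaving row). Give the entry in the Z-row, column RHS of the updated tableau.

90

Ratio test on column c — row 1: (41/3)/(2/3) = 41/2; row 2: (10/3)/(1/3) = 10. Minimum is 10 at row 2 (d leaves); pivot element 1/3.
Divide row 2 by 1/3; eliminate column c from the other rows.
Z-row update in column RHS: 10 − (-8)·10 = 90.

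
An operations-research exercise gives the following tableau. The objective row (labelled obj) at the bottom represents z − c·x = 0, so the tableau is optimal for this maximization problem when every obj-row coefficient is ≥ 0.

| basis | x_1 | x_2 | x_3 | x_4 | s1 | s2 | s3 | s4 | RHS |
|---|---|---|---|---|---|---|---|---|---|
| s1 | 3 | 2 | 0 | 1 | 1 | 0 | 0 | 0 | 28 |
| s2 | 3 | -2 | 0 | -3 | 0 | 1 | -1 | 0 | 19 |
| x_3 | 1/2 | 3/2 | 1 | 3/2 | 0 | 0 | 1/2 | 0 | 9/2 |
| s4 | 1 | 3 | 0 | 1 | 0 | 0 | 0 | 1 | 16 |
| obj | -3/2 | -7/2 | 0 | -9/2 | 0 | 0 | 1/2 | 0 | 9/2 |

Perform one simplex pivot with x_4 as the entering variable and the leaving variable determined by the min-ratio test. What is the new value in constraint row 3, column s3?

1/3

Ratio test on column x_4 — row 1: 28/1 = 28; row 2: entry -3 ≤ 0; row 3: (9/2)/(3/2) = 3; row 4: 16/1 = 16. Minimum is 3 at row 3 (x_3 leaves); pivot element 3/2.
Divide row 3 by 3/2; eliminate column x_4 from the other rows.
In the new row 3, the s3 entry is the old entry divided by the pivot: (1/2)/(3/2) = 1/3.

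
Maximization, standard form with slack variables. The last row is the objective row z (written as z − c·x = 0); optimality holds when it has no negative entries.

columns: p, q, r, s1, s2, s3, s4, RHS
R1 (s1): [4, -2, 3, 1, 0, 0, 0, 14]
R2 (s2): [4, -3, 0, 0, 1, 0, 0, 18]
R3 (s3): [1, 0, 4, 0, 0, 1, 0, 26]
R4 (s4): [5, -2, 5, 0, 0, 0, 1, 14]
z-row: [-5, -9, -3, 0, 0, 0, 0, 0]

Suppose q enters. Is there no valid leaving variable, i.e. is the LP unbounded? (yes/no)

yes

Every constraint-row entry in column q is ≤ 0, so increasing q is unbounded.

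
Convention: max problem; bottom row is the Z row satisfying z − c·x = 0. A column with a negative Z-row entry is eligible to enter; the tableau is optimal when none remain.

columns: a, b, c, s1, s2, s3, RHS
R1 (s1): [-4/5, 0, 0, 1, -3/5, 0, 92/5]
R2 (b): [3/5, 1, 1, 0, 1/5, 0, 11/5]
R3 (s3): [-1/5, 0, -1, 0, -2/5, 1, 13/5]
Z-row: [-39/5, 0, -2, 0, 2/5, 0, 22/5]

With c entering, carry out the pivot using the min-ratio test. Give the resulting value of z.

Ratio test on column c — row 1: entry 0 ≤ 0; row 2: (11/5)/1 = 11/5; row 3: entry -1 ≤ 0. Minimum is 11/5 at row 2 (b leaves); pivot element 1.
Pivot on row 2; the Z-row RHS becomes 22/5 − (-2)·(11/5) = 44/5.

44/5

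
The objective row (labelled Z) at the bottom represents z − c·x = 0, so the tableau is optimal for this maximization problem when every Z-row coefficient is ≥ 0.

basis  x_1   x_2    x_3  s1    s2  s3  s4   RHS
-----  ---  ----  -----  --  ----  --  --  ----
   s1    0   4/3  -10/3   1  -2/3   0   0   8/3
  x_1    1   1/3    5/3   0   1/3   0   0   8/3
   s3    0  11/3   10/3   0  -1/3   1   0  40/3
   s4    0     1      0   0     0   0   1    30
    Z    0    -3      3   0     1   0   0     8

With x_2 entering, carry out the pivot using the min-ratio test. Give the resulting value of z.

14

Ratio test on column x_2 — row 1: (8/3)/(4/3) = 2; row 2: (8/3)/(1/3) = 8; row 3: (40/3)/(11/3) = 40/11; row 4: 30/1 = 30. Minimum is 2 at row 1 (s1 leaves); pivot element 4/3.
Pivot on row 1; the Z-row RHS becomes 8 − (-3)·2 = 14.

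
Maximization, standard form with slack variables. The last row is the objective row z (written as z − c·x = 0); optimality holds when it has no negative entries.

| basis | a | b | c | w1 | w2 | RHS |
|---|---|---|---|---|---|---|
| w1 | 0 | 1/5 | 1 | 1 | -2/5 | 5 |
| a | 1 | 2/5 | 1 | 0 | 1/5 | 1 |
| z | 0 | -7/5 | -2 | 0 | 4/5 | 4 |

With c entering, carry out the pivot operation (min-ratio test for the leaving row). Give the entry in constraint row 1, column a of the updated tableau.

-1

Ratio test on column c — row 1: 5/1 = 5; row 2: 1/1 = 1. Minimum is 1 at row 2 (a leaves); pivot element 1.
Divide row 2 by 1; eliminate column c from the other rows.
Row 1 update in column a: 0 − 1·1 = -1.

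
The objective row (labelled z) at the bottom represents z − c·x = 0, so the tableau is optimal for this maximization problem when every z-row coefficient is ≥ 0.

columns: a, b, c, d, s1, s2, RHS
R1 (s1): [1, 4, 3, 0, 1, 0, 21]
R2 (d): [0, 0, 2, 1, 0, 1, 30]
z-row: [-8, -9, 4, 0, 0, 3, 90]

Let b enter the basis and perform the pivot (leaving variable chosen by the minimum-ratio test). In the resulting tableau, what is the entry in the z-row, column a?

Ratio test on column b — row 1: 21/4 = 21/4; row 2: entry 0 ≤ 0. Minimum is 21/4 at row 1 (s1 leaves); pivot element 4.
Divide row 1 by 4; eliminate column b from the other rows.
z-row update in column a: -8 − (-9)·(1/4) = -23/4.

-23/4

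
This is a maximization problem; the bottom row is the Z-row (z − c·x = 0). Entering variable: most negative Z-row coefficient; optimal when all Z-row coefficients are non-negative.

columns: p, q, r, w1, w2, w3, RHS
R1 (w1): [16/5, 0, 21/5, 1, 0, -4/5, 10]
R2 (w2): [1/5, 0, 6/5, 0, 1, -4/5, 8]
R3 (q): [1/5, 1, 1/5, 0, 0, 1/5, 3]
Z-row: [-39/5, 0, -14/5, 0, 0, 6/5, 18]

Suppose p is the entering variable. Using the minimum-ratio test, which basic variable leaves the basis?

w1

Column p entries and ratios — w1: 10/(16/5) = 25/8; w2: 8/(1/5) = 40; q: 3/(1/5) = 15.
Smallest ratio is 25/8 in the row of w1, so w1 leaves.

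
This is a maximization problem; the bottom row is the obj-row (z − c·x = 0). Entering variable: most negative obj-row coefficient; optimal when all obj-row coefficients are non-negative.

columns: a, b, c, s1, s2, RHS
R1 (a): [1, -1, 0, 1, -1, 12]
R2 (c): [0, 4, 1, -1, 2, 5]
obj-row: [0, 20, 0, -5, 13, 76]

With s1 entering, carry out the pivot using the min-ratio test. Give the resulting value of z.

136

Ratio test on column s1 — row 1: 12/1 = 12; row 2: entry -1 ≤ 0. Minimum is 12 at row 1 (a leaves); pivot element 1.
Pivot on row 1; the obj-row RHS becomes 76 − (-5)·12 = 136.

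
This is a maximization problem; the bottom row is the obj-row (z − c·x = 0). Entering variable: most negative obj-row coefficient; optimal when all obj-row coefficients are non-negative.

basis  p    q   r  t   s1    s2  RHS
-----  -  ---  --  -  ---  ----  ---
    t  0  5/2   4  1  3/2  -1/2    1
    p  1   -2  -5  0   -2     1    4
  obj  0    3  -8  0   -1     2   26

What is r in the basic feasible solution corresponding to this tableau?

0

r is not in the basis, so in the current basic feasible solution r = 0.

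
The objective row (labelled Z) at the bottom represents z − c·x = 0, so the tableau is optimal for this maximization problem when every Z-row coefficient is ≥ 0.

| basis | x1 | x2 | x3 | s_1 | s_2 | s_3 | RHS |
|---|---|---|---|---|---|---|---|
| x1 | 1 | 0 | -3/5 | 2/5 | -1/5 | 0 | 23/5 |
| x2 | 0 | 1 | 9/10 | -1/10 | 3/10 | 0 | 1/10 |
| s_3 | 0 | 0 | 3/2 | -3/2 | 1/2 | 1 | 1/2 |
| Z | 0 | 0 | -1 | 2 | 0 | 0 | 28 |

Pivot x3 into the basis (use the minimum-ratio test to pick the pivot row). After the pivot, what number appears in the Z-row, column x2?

Ratio test on column x3 — row 1: entry -3/5 ≤ 0; row 2: (1/10)/(9/10) = 1/9; row 3: (1/2)/(3/2) = 1/3. Minimum is 1/9 at row 2 (x2 leaves); pivot element 9/10.
Divide row 2 by 9/10; eliminate column x3 from the other rows.
Z-row update in column x2: 0 − (-1)·(10/9) = 10/9.

10/9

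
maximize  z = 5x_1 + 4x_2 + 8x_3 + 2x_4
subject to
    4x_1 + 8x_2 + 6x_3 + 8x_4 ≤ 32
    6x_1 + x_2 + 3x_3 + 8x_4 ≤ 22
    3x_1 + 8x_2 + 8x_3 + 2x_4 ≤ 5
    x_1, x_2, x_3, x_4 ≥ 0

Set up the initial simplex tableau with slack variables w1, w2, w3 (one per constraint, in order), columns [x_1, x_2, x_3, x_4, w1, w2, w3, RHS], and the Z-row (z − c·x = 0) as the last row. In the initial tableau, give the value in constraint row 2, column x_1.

6

Constraint 2 has coefficient 6 on x_1.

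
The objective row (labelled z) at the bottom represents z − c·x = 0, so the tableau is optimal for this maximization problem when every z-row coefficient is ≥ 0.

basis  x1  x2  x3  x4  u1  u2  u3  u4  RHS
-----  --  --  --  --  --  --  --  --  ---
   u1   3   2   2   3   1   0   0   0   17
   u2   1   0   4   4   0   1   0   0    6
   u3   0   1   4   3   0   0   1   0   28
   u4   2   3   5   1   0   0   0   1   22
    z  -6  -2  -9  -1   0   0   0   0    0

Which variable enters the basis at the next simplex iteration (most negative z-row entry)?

x3

Negative z-row entries: x1: -6, x2: -2, x3: -9, x4: -1.
The most negative is -9 in column x3, so x3 enters.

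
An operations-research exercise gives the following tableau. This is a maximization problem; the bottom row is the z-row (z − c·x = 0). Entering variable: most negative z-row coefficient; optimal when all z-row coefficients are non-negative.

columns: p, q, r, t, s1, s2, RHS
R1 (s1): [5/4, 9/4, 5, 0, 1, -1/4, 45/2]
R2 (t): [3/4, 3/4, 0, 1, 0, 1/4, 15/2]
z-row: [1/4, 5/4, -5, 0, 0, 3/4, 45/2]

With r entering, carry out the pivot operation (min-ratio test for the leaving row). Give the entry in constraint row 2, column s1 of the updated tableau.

Ratio test on column r — row 1: (45/2)/5 = 9/2; row 2: entry 0 ≤ 0. Minimum is 9/2 at row 1 (s1 leaves); pivot element 5.
Divide row 1 by 5; eliminate column r from the other rows.
Row 2 update in column s1: 0 − 0·(1/5) = 0.

0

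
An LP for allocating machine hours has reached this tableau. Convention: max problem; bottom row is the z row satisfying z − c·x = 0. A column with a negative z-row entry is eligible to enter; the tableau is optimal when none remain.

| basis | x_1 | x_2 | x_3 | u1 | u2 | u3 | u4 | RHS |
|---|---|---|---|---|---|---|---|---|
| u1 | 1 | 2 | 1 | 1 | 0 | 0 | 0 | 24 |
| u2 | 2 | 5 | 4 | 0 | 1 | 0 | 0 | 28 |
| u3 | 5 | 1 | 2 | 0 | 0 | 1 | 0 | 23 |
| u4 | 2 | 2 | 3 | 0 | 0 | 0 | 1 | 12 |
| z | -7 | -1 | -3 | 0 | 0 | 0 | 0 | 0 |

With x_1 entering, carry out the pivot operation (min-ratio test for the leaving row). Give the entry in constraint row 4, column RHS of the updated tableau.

14/5

Ratio test on column x_1 — row 1: 24/1 = 24; row 2: 28/2 = 14; row 3: 23/5 = 23/5; row 4: 12/2 = 6. Minimum is 23/5 at row 3 (u3 leaves); pivot element 5.
Divide row 3 by 5; eliminate column x_1 from the other rows.
Row 4 update in column RHS: 12 − 2·(23/5) = 14/5.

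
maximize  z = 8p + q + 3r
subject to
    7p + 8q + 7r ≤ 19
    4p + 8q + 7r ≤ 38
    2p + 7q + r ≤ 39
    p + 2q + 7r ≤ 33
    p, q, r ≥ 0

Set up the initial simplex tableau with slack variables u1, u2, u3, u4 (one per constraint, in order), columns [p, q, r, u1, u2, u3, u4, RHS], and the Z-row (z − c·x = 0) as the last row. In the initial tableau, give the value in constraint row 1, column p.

7

Constraint 1 has coefficient 7 on p.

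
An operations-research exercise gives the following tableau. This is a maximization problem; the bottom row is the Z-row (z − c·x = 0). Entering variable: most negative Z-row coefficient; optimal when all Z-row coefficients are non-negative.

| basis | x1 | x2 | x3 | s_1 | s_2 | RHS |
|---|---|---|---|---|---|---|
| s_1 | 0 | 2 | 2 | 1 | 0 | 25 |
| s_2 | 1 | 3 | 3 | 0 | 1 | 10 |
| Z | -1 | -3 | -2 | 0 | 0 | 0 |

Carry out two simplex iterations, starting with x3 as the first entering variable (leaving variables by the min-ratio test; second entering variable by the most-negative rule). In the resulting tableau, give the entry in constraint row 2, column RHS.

10/3

Ratio test on column x3 — row 1: 25/2 = 25/2; row 2: 10/3 = 10/3. Minimum is 10/3 at row 2 (s_2 leaves); pivot element 3.
Divide row 2 by 3; eliminate column x3 from the other rows.
Second iteration: most negative Z-row entry is -1 in column x2, so x2 enters.
Ratio test on column x2 — row 1: entry 0 ≤ 0; row 2: (10/3)/1 = 10/3. Minimum is 10/3 at row 2 (x3 leaves); pivot element 1.
Divide row 2 by 1; eliminate column x2 from the other rows.
After both pivots, the entry at constraint row 2, column RHS is 10/3.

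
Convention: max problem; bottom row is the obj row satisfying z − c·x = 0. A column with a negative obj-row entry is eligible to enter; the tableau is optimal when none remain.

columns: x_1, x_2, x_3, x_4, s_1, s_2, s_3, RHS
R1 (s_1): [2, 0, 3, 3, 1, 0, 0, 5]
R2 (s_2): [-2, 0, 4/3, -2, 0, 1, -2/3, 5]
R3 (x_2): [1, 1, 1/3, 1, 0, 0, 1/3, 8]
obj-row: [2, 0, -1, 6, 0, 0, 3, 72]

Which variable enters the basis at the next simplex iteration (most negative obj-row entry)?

Negative obj-row entries: x_3: -1.
The most negative is -1 in column x_3, so x_3 enters.

x_3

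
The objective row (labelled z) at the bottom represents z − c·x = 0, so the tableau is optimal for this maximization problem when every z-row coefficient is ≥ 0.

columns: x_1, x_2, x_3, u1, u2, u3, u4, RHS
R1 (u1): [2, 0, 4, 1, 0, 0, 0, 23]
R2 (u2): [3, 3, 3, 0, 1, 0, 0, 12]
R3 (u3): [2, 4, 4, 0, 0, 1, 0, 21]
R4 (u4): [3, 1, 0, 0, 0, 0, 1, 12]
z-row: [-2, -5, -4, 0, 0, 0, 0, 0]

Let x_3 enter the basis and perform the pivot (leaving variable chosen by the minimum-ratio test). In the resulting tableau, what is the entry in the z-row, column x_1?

Ratio test on column x_3 — row 1: 23/4 = 23/4; row 2: 12/3 = 4; row 3: 21/4 = 21/4; row 4: entry 0 ≤ 0. Minimum is 4 at row 2 (u2 leaves); pivot element 3.
Divide row 2 by 3; eliminate column x_3 from the other rows.
z-row update in column x_1: -2 − (-4)·1 = 2.

2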